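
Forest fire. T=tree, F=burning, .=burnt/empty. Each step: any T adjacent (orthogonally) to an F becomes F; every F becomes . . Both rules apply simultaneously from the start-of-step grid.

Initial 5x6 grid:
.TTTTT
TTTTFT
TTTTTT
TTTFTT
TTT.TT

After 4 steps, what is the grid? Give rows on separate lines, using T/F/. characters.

Step 1: 7 trees catch fire, 2 burn out
  .TTTFT
  TTTF.F
  TTTFFT
  TTF.FT
  TTT.TT
Step 2: 9 trees catch fire, 7 burn out
  .TTF.F
  TTF...
  TTF..F
  TF...F
  TTF.FT
Step 3: 6 trees catch fire, 9 burn out
  .TF...
  TF....
  TF....
  F.....
  TF...F
Step 4: 4 trees catch fire, 6 burn out
  .F....
  F.....
  F.....
  ......
  F.....

.F....
F.....
F.....
......
F.....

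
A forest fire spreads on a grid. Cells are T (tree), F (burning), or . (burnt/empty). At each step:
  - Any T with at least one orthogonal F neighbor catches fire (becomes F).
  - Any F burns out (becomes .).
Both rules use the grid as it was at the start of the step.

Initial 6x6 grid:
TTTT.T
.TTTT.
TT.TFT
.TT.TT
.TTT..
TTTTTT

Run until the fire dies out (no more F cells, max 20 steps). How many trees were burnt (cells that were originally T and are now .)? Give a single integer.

Answer: 25

Derivation:
Step 1: +4 fires, +1 burnt (F count now 4)
Step 2: +2 fires, +4 burnt (F count now 2)
Step 3: +2 fires, +2 burnt (F count now 2)
Step 4: +2 fires, +2 burnt (F count now 2)
Step 5: +2 fires, +2 burnt (F count now 2)
Step 6: +3 fires, +2 burnt (F count now 3)
Step 7: +2 fires, +3 burnt (F count now 2)
Step 8: +2 fires, +2 burnt (F count now 2)
Step 9: +3 fires, +2 burnt (F count now 3)
Step 10: +1 fires, +3 burnt (F count now 1)
Step 11: +1 fires, +1 burnt (F count now 1)
Step 12: +1 fires, +1 burnt (F count now 1)
Step 13: +0 fires, +1 burnt (F count now 0)
Fire out after step 13
Initially T: 26, now '.': 35
Total burnt (originally-T cells now '.'): 25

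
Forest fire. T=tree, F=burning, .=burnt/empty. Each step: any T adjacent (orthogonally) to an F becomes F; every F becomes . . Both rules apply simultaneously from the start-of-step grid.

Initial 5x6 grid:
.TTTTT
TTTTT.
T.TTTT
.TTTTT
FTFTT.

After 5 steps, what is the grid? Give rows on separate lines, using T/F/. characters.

Step 1: 3 trees catch fire, 2 burn out
  .TTTTT
  TTTTT.
  T.TTTT
  .TFTTT
  .F.FT.
Step 2: 4 trees catch fire, 3 burn out
  .TTTTT
  TTTTT.
  T.FTTT
  .F.FTT
  ....F.
Step 3: 3 trees catch fire, 4 burn out
  .TTTTT
  TTFTT.
  T..FTT
  ....FT
  ......
Step 4: 5 trees catch fire, 3 burn out
  .TFTTT
  TF.FT.
  T...FT
  .....F
  ......
Step 5: 5 trees catch fire, 5 burn out
  .F.FTT
  F...F.
  T....F
  ......
  ......

.F.FTT
F...F.
T....F
......
......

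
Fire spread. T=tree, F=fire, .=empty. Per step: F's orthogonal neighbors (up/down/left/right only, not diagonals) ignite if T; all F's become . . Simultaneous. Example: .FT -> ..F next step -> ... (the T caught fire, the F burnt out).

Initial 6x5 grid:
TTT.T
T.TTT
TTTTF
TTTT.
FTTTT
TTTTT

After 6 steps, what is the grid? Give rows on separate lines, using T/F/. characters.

Step 1: 5 trees catch fire, 2 burn out
  TTT.T
  T.TTF
  TTTF.
  FTTT.
  .FTTT
  FTTTT
Step 2: 8 trees catch fire, 5 burn out
  TTT.F
  T.TF.
  FTF..
  .FTF.
  ..FTT
  .FTTT
Step 3: 6 trees catch fire, 8 burn out
  TTT..
  F.F..
  .F...
  ..F..
  ...FT
  ..FTT
Step 4: 4 trees catch fire, 6 burn out
  FTF..
  .....
  .....
  .....
  ....F
  ...FT
Step 5: 2 trees catch fire, 4 burn out
  .F...
  .....
  .....
  .....
  .....
  ....F
Step 6: 0 trees catch fire, 2 burn out
  .....
  .....
  .....
  .....
  .....
  .....

.....
.....
.....
.....
.....
.....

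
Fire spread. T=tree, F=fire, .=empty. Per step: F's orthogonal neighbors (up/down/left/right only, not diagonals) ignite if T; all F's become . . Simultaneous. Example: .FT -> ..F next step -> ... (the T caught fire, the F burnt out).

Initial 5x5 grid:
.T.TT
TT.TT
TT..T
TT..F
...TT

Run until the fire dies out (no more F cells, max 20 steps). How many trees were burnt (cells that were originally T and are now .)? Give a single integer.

Answer: 7

Derivation:
Step 1: +2 fires, +1 burnt (F count now 2)
Step 2: +2 fires, +2 burnt (F count now 2)
Step 3: +2 fires, +2 burnt (F count now 2)
Step 4: +1 fires, +2 burnt (F count now 1)
Step 5: +0 fires, +1 burnt (F count now 0)
Fire out after step 5
Initially T: 14, now '.': 18
Total burnt (originally-T cells now '.'): 7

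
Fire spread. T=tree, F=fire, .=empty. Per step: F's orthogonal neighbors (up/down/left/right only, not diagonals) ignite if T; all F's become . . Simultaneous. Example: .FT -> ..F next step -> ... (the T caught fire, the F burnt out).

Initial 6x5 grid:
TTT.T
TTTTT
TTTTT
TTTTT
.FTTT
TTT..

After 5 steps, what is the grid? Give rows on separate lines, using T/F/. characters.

Step 1: 3 trees catch fire, 1 burn out
  TTT.T
  TTTTT
  TTTTT
  TFTTT
  ..FTT
  TFT..
Step 2: 6 trees catch fire, 3 burn out
  TTT.T
  TTTTT
  TFTTT
  F.FTT
  ...FT
  F.F..
Step 3: 5 trees catch fire, 6 burn out
  TTT.T
  TFTTT
  F.FTT
  ...FT
  ....F
  .....
Step 4: 5 trees catch fire, 5 burn out
  TFT.T
  F.FTT
  ...FT
  ....F
  .....
  .....
Step 5: 4 trees catch fire, 5 burn out
  F.F.T
  ...FT
  ....F
  .....
  .....
  .....

F.F.T
...FT
....F
.....
.....
.....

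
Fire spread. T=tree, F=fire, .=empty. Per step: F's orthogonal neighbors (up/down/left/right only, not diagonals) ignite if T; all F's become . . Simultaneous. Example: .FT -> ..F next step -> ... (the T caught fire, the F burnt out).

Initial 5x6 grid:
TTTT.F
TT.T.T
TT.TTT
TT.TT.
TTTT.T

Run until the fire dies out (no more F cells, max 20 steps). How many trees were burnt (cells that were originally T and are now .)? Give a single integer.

Step 1: +1 fires, +1 burnt (F count now 1)
Step 2: +1 fires, +1 burnt (F count now 1)
Step 3: +1 fires, +1 burnt (F count now 1)
Step 4: +2 fires, +1 burnt (F count now 2)
Step 5: +2 fires, +2 burnt (F count now 2)
Step 6: +2 fires, +2 burnt (F count now 2)
Step 7: +2 fires, +2 burnt (F count now 2)
Step 8: +2 fires, +2 burnt (F count now 2)
Step 9: +4 fires, +2 burnt (F count now 4)
Step 10: +3 fires, +4 burnt (F count now 3)
Step 11: +1 fires, +3 burnt (F count now 1)
Step 12: +0 fires, +1 burnt (F count now 0)
Fire out after step 12
Initially T: 22, now '.': 29
Total burnt (originally-T cells now '.'): 21

Answer: 21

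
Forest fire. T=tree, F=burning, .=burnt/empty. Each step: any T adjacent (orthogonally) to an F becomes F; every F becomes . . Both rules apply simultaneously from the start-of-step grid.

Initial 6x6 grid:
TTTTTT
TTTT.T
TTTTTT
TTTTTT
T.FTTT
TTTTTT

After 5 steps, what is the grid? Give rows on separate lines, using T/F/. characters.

Step 1: 3 trees catch fire, 1 burn out
  TTTTTT
  TTTT.T
  TTTTTT
  TTFTTT
  T..FTT
  TTFTTT
Step 2: 6 trees catch fire, 3 burn out
  TTTTTT
  TTTT.T
  TTFTTT
  TF.FTT
  T...FT
  TF.FTT
Step 3: 8 trees catch fire, 6 burn out
  TTTTTT
  TTFT.T
  TF.FTT
  F...FT
  T....F
  F...FT
Step 4: 8 trees catch fire, 8 burn out
  TTFTTT
  TF.F.T
  F...FT
  .....F
  F.....
  .....F
Step 5: 4 trees catch fire, 8 burn out
  TF.FTT
  F....T
  .....F
  ......
  ......
  ......

TF.FTT
F....T
.....F
......
......
......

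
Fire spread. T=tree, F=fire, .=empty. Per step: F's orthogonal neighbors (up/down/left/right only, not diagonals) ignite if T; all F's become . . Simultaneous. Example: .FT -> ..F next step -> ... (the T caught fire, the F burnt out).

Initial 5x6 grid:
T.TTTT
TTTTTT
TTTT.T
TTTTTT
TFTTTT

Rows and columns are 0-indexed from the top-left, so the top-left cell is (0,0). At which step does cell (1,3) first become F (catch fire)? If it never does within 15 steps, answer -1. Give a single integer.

Step 1: cell (1,3)='T' (+3 fires, +1 burnt)
Step 2: cell (1,3)='T' (+4 fires, +3 burnt)
Step 3: cell (1,3)='T' (+5 fires, +4 burnt)
Step 4: cell (1,3)='T' (+5 fires, +5 burnt)
Step 5: cell (1,3)='F' (+4 fires, +5 burnt)
  -> target ignites at step 5
Step 6: cell (1,3)='.' (+3 fires, +4 burnt)
Step 7: cell (1,3)='.' (+2 fires, +3 burnt)
Step 8: cell (1,3)='.' (+1 fires, +2 burnt)
Step 9: cell (1,3)='.' (+0 fires, +1 burnt)
  fire out at step 9

5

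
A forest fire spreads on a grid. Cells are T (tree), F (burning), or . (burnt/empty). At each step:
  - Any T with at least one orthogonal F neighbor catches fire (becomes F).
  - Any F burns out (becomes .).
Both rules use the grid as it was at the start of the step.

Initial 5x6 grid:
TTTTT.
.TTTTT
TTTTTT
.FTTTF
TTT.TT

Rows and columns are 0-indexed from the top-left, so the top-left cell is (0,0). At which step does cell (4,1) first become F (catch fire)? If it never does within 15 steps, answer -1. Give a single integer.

Step 1: cell (4,1)='F' (+6 fires, +2 burnt)
  -> target ignites at step 1
Step 2: cell (4,1)='.' (+9 fires, +6 burnt)
Step 3: cell (4,1)='.' (+4 fires, +9 burnt)
Step 4: cell (4,1)='.' (+4 fires, +4 burnt)
Step 5: cell (4,1)='.' (+1 fires, +4 burnt)
Step 6: cell (4,1)='.' (+0 fires, +1 burnt)
  fire out at step 6

1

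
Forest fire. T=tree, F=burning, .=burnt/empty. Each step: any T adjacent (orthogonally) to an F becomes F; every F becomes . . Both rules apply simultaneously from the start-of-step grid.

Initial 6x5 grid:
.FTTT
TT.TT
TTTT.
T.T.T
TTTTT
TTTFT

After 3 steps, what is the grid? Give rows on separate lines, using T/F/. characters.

Step 1: 5 trees catch fire, 2 burn out
  ..FTT
  TF.TT
  TTTT.
  T.T.T
  TTTFT
  TTF.F
Step 2: 6 trees catch fire, 5 burn out
  ...FT
  F..TT
  TFTT.
  T.T.T
  TTF.F
  TF...
Step 3: 8 trees catch fire, 6 burn out
  ....F
  ...FT
  F.FT.
  T.F.F
  TF...
  F....

....F
...FT
F.FT.
T.F.F
TF...
F....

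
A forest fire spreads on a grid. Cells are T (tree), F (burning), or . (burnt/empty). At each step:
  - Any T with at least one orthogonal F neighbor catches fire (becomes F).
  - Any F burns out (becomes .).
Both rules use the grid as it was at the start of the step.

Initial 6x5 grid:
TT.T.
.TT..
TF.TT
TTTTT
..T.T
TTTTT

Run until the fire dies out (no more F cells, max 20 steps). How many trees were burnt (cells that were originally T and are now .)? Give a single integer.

Step 1: +3 fires, +1 burnt (F count now 3)
Step 2: +4 fires, +3 burnt (F count now 4)
Step 3: +3 fires, +4 burnt (F count now 3)
Step 4: +3 fires, +3 burnt (F count now 3)
Step 5: +4 fires, +3 burnt (F count now 4)
Step 6: +2 fires, +4 burnt (F count now 2)
Step 7: +0 fires, +2 burnt (F count now 0)
Fire out after step 7
Initially T: 20, now '.': 29
Total burnt (originally-T cells now '.'): 19

Answer: 19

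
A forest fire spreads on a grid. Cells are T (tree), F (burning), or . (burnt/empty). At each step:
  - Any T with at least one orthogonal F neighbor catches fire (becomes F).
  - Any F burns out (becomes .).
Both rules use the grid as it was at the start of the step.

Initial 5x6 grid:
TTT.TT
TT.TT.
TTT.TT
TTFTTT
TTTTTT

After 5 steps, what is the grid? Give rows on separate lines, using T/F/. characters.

Step 1: 4 trees catch fire, 1 burn out
  TTT.TT
  TT.TT.
  TTF.TT
  TF.FTT
  TTFTTT
Step 2: 5 trees catch fire, 4 burn out
  TTT.TT
  TT.TT.
  TF..TT
  F...FT
  TF.FTT
Step 3: 6 trees catch fire, 5 burn out
  TTT.TT
  TF.TT.
  F...FT
  .....F
  F...FT
Step 4: 5 trees catch fire, 6 burn out
  TFT.TT
  F..TF.
  .....F
  ......
  .....F
Step 5: 4 trees catch fire, 5 burn out
  F.F.FT
  ...F..
  ......
  ......
  ......

F.F.FT
...F..
......
......
......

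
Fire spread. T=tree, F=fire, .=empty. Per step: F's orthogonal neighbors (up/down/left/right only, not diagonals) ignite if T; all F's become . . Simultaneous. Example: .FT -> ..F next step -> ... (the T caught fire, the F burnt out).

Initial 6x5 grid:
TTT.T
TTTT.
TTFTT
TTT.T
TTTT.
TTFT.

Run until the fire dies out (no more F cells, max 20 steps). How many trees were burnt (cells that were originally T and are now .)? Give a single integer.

Answer: 22

Derivation:
Step 1: +7 fires, +2 burnt (F count now 7)
Step 2: +9 fires, +7 burnt (F count now 9)
Step 3: +5 fires, +9 burnt (F count now 5)
Step 4: +1 fires, +5 burnt (F count now 1)
Step 5: +0 fires, +1 burnt (F count now 0)
Fire out after step 5
Initially T: 23, now '.': 29
Total burnt (originally-T cells now '.'): 22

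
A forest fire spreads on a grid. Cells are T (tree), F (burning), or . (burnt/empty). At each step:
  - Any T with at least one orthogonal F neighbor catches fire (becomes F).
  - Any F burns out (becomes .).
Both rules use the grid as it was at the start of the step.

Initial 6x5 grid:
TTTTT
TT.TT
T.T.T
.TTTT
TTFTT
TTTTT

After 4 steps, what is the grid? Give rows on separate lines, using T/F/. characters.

Step 1: 4 trees catch fire, 1 burn out
  TTTTT
  TT.TT
  T.T.T
  .TFTT
  TF.FT
  TTFTT
Step 2: 7 trees catch fire, 4 burn out
  TTTTT
  TT.TT
  T.F.T
  .F.FT
  F...F
  TF.FT
Step 3: 3 trees catch fire, 7 burn out
  TTTTT
  TT.TT
  T...T
  ....F
  .....
  F...F
Step 4: 1 trees catch fire, 3 burn out
  TTTTT
  TT.TT
  T...F
  .....
  .....
  .....

TTTTT
TT.TT
T...F
.....
.....
.....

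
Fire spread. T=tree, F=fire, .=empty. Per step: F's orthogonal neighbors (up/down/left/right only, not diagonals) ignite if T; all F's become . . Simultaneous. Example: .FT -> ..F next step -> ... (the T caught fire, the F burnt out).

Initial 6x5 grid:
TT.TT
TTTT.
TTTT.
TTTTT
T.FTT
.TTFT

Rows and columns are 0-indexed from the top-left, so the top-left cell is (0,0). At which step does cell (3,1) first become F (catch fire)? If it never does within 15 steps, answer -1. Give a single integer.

Step 1: cell (3,1)='T' (+4 fires, +2 burnt)
Step 2: cell (3,1)='F' (+5 fires, +4 burnt)
  -> target ignites at step 2
Step 3: cell (3,1)='.' (+5 fires, +5 burnt)
Step 4: cell (3,1)='.' (+4 fires, +5 burnt)
Step 5: cell (3,1)='.' (+3 fires, +4 burnt)
Step 6: cell (3,1)='.' (+2 fires, +3 burnt)
Step 7: cell (3,1)='.' (+0 fires, +2 burnt)
  fire out at step 7

2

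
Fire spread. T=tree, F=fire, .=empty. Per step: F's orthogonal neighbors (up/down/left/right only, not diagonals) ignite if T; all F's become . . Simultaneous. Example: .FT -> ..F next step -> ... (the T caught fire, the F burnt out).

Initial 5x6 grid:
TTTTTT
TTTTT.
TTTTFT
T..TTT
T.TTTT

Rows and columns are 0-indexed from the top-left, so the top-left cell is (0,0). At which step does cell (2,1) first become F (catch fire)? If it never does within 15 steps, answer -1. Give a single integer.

Step 1: cell (2,1)='T' (+4 fires, +1 burnt)
Step 2: cell (2,1)='T' (+6 fires, +4 burnt)
Step 3: cell (2,1)='F' (+6 fires, +6 burnt)
  -> target ignites at step 3
Step 4: cell (2,1)='.' (+4 fires, +6 burnt)
Step 5: cell (2,1)='.' (+3 fires, +4 burnt)
Step 6: cell (2,1)='.' (+2 fires, +3 burnt)
Step 7: cell (2,1)='.' (+0 fires, +2 burnt)
  fire out at step 7

3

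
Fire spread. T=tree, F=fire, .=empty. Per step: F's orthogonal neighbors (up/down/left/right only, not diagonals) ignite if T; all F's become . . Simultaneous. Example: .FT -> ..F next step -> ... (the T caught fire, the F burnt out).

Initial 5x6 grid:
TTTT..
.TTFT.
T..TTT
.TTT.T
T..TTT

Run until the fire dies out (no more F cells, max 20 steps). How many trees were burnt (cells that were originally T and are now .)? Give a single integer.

Step 1: +4 fires, +1 burnt (F count now 4)
Step 2: +4 fires, +4 burnt (F count now 4)
Step 3: +4 fires, +4 burnt (F count now 4)
Step 4: +4 fires, +4 burnt (F count now 4)
Step 5: +1 fires, +4 burnt (F count now 1)
Step 6: +0 fires, +1 burnt (F count now 0)
Fire out after step 6
Initially T: 19, now '.': 28
Total burnt (originally-T cells now '.'): 17

Answer: 17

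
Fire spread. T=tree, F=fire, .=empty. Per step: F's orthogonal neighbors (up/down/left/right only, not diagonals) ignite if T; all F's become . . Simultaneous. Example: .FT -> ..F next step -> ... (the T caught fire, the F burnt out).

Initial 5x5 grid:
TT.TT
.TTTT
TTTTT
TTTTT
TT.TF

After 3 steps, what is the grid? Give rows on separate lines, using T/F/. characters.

Step 1: 2 trees catch fire, 1 burn out
  TT.TT
  .TTTT
  TTTTT
  TTTTF
  TT.F.
Step 2: 2 trees catch fire, 2 burn out
  TT.TT
  .TTTT
  TTTTF
  TTTF.
  TT...
Step 3: 3 trees catch fire, 2 burn out
  TT.TT
  .TTTF
  TTTF.
  TTF..
  TT...

TT.TT
.TTTF
TTTF.
TTF..
TT...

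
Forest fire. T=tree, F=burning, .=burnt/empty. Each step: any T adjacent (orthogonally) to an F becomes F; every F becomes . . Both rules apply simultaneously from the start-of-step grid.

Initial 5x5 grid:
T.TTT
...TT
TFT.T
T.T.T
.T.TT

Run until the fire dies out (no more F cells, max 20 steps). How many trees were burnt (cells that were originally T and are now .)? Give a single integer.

Step 1: +2 fires, +1 burnt (F count now 2)
Step 2: +2 fires, +2 burnt (F count now 2)
Step 3: +0 fires, +2 burnt (F count now 0)
Fire out after step 3
Initially T: 15, now '.': 14
Total burnt (originally-T cells now '.'): 4

Answer: 4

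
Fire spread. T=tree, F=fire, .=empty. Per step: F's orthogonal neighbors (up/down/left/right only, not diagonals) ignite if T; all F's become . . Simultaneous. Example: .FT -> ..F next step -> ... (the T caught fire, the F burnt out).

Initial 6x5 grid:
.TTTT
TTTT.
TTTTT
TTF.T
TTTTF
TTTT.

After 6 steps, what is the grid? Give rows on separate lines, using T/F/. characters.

Step 1: 5 trees catch fire, 2 burn out
  .TTTT
  TTTT.
  TTFTT
  TF..F
  TTFF.
  TTTT.
Step 2: 8 trees catch fire, 5 burn out
  .TTTT
  TTFT.
  TF.FF
  F....
  TF...
  TTFF.
Step 3: 6 trees catch fire, 8 burn out
  .TFTT
  TF.F.
  F....
  .....
  F....
  TF...
Step 4: 4 trees catch fire, 6 burn out
  .F.FT
  F....
  .....
  .....
  .....
  F....
Step 5: 1 trees catch fire, 4 burn out
  ....F
  .....
  .....
  .....
  .....
  .....
Step 6: 0 trees catch fire, 1 burn out
  .....
  .....
  .....
  .....
  .....
  .....

.....
.....
.....
.....
.....
.....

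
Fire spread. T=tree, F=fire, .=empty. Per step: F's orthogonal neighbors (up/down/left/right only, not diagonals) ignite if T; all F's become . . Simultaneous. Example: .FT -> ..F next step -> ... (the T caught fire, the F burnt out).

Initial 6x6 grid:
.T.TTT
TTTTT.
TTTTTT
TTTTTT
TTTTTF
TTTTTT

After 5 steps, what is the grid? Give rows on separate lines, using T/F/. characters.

Step 1: 3 trees catch fire, 1 burn out
  .T.TTT
  TTTTT.
  TTTTTT
  TTTTTF
  TTTTF.
  TTTTTF
Step 2: 4 trees catch fire, 3 burn out
  .T.TTT
  TTTTT.
  TTTTTF
  TTTTF.
  TTTF..
  TTTTF.
Step 3: 4 trees catch fire, 4 burn out
  .T.TTT
  TTTTT.
  TTTTF.
  TTTF..
  TTF...
  TTTF..
Step 4: 5 trees catch fire, 4 burn out
  .T.TTT
  TTTTF.
  TTTF..
  TTF...
  TF....
  TTF...
Step 5: 6 trees catch fire, 5 burn out
  .T.TFT
  TTTF..
  TTF...
  TF....
  F.....
  TF....

.T.TFT
TTTF..
TTF...
TF....
F.....
TF....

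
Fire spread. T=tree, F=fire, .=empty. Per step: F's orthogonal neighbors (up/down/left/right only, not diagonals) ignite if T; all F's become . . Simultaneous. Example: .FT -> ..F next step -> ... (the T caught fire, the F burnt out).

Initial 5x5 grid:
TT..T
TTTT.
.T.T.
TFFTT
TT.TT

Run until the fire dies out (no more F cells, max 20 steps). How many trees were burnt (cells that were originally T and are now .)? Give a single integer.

Answer: 15

Derivation:
Step 1: +4 fires, +2 burnt (F count now 4)
Step 2: +5 fires, +4 burnt (F count now 5)
Step 3: +5 fires, +5 burnt (F count now 5)
Step 4: +1 fires, +5 burnt (F count now 1)
Step 5: +0 fires, +1 burnt (F count now 0)
Fire out after step 5
Initially T: 16, now '.': 24
Total burnt (originally-T cells now '.'): 15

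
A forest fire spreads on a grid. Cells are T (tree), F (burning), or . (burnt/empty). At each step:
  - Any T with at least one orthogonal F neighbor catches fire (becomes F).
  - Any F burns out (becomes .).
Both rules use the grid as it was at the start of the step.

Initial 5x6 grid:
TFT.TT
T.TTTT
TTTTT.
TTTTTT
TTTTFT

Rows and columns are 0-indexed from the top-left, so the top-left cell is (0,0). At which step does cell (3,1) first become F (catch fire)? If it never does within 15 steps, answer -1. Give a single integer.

Step 1: cell (3,1)='T' (+5 fires, +2 burnt)
Step 2: cell (3,1)='T' (+6 fires, +5 burnt)
Step 3: cell (3,1)='T' (+7 fires, +6 burnt)
Step 4: cell (3,1)='F' (+6 fires, +7 burnt)
  -> target ignites at step 4
Step 5: cell (3,1)='.' (+1 fires, +6 burnt)
Step 6: cell (3,1)='.' (+0 fires, +1 burnt)
  fire out at step 6

4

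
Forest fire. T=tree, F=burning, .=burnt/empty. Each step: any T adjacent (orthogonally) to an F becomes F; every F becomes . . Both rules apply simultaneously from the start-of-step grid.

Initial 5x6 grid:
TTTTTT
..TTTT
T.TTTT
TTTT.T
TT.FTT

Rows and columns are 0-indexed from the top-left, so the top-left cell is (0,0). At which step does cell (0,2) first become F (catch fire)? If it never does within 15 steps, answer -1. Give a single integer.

Step 1: cell (0,2)='T' (+2 fires, +1 burnt)
Step 2: cell (0,2)='T' (+3 fires, +2 burnt)
Step 3: cell (0,2)='T' (+5 fires, +3 burnt)
Step 4: cell (0,2)='T' (+6 fires, +5 burnt)
Step 5: cell (0,2)='F' (+5 fires, +6 burnt)
  -> target ignites at step 5
Step 6: cell (0,2)='.' (+2 fires, +5 burnt)
Step 7: cell (0,2)='.' (+1 fires, +2 burnt)
Step 8: cell (0,2)='.' (+0 fires, +1 burnt)
  fire out at step 8

5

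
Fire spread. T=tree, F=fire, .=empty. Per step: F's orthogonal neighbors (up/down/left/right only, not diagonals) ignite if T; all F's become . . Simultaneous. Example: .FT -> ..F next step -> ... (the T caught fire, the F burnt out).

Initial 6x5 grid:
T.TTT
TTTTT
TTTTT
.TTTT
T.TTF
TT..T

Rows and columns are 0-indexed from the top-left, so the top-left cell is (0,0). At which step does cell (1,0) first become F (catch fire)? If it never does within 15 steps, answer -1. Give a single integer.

Step 1: cell (1,0)='T' (+3 fires, +1 burnt)
Step 2: cell (1,0)='T' (+3 fires, +3 burnt)
Step 3: cell (1,0)='T' (+3 fires, +3 burnt)
Step 4: cell (1,0)='T' (+4 fires, +3 burnt)
Step 5: cell (1,0)='T' (+3 fires, +4 burnt)
Step 6: cell (1,0)='T' (+3 fires, +3 burnt)
Step 7: cell (1,0)='F' (+1 fires, +3 burnt)
  -> target ignites at step 7
Step 8: cell (1,0)='.' (+1 fires, +1 burnt)
Step 9: cell (1,0)='.' (+0 fires, +1 burnt)
  fire out at step 9

7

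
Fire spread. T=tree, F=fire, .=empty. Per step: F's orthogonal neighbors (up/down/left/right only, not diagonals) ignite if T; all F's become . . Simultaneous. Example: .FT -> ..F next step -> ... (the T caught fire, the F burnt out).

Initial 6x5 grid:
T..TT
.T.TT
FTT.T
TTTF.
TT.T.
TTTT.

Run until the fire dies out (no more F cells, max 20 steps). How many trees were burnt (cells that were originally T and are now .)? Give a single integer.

Step 1: +4 fires, +2 burnt (F count now 4)
Step 2: +5 fires, +4 burnt (F count now 5)
Step 3: +3 fires, +5 burnt (F count now 3)
Step 4: +1 fires, +3 burnt (F count now 1)
Step 5: +0 fires, +1 burnt (F count now 0)
Fire out after step 5
Initially T: 19, now '.': 24
Total burnt (originally-T cells now '.'): 13

Answer: 13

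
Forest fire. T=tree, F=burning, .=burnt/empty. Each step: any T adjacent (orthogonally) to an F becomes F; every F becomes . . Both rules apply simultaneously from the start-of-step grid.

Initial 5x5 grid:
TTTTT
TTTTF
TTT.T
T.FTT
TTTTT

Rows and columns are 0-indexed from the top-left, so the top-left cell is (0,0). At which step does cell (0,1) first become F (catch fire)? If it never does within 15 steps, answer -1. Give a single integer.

Step 1: cell (0,1)='T' (+6 fires, +2 burnt)
Step 2: cell (0,1)='T' (+6 fires, +6 burnt)
Step 3: cell (0,1)='T' (+5 fires, +6 burnt)
Step 4: cell (0,1)='F' (+3 fires, +5 burnt)
  -> target ignites at step 4
Step 5: cell (0,1)='.' (+1 fires, +3 burnt)
Step 6: cell (0,1)='.' (+0 fires, +1 burnt)
  fire out at step 6

4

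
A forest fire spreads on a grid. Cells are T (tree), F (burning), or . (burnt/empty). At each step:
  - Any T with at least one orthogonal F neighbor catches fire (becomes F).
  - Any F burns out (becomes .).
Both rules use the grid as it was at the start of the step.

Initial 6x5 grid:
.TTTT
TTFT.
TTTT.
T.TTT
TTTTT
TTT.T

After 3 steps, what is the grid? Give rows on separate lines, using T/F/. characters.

Step 1: 4 trees catch fire, 1 burn out
  .TFTT
  TF.F.
  TTFT.
  T.TTT
  TTTTT
  TTT.T
Step 2: 6 trees catch fire, 4 burn out
  .F.FT
  F....
  TF.F.
  T.FTT
  TTTTT
  TTT.T
Step 3: 4 trees catch fire, 6 burn out
  ....F
  .....
  F....
  T..FT
  TTFTT
  TTT.T

....F
.....
F....
T..FT
TTFTT
TTT.T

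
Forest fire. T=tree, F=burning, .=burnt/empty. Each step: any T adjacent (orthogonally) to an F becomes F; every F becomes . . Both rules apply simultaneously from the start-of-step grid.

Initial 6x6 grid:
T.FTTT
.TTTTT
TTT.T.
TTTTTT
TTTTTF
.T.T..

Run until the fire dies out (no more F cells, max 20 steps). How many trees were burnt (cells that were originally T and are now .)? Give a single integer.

Answer: 25

Derivation:
Step 1: +4 fires, +2 burnt (F count now 4)
Step 2: +6 fires, +4 burnt (F count now 6)
Step 3: +8 fires, +6 burnt (F count now 8)
Step 4: +4 fires, +8 burnt (F count now 4)
Step 5: +3 fires, +4 burnt (F count now 3)
Step 6: +0 fires, +3 burnt (F count now 0)
Fire out after step 6
Initially T: 26, now '.': 35
Total burnt (originally-T cells now '.'): 25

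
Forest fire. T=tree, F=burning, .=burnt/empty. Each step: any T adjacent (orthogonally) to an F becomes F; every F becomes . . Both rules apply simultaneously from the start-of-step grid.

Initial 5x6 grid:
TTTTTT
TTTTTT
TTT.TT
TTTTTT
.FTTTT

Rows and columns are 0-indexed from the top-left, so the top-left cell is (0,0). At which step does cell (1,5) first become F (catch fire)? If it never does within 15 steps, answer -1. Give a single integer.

Step 1: cell (1,5)='T' (+2 fires, +1 burnt)
Step 2: cell (1,5)='T' (+4 fires, +2 burnt)
Step 3: cell (1,5)='T' (+5 fires, +4 burnt)
Step 4: cell (1,5)='T' (+5 fires, +5 burnt)
Step 5: cell (1,5)='T' (+5 fires, +5 burnt)
Step 6: cell (1,5)='T' (+3 fires, +5 burnt)
Step 7: cell (1,5)='F' (+2 fires, +3 burnt)
  -> target ignites at step 7
Step 8: cell (1,5)='.' (+1 fires, +2 burnt)
Step 9: cell (1,5)='.' (+0 fires, +1 burnt)
  fire out at step 9

7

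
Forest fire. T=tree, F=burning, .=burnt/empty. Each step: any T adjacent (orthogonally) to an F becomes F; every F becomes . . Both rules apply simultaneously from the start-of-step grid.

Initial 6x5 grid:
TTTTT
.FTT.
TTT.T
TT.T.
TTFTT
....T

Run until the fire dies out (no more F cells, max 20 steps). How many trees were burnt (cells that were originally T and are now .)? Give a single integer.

Answer: 18

Derivation:
Step 1: +5 fires, +2 burnt (F count now 5)
Step 2: +9 fires, +5 burnt (F count now 9)
Step 3: +3 fires, +9 burnt (F count now 3)
Step 4: +1 fires, +3 burnt (F count now 1)
Step 5: +0 fires, +1 burnt (F count now 0)
Fire out after step 5
Initially T: 19, now '.': 29
Total burnt (originally-T cells now '.'): 18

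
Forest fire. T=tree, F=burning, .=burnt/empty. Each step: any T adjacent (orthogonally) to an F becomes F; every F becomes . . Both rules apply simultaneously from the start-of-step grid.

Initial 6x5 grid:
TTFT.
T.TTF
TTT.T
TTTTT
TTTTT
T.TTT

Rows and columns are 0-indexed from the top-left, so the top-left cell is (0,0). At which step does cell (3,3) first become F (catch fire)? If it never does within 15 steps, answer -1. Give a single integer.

Step 1: cell (3,3)='T' (+5 fires, +2 burnt)
Step 2: cell (3,3)='T' (+3 fires, +5 burnt)
Step 3: cell (3,3)='F' (+5 fires, +3 burnt)
  -> target ignites at step 3
Step 4: cell (3,3)='.' (+5 fires, +5 burnt)
Step 5: cell (3,3)='.' (+4 fires, +5 burnt)
Step 6: cell (3,3)='.' (+1 fires, +4 burnt)
Step 7: cell (3,3)='.' (+1 fires, +1 burnt)
Step 8: cell (3,3)='.' (+0 fires, +1 burnt)
  fire out at step 8

3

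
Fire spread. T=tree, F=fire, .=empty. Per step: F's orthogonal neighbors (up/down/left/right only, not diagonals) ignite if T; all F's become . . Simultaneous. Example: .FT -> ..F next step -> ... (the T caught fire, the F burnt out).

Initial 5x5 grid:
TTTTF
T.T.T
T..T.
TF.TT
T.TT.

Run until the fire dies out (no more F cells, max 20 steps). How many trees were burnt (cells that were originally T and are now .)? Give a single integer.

Step 1: +3 fires, +2 burnt (F count now 3)
Step 2: +3 fires, +3 burnt (F count now 3)
Step 3: +3 fires, +3 burnt (F count now 3)
Step 4: +1 fires, +3 burnt (F count now 1)
Step 5: +0 fires, +1 burnt (F count now 0)
Fire out after step 5
Initially T: 15, now '.': 20
Total burnt (originally-T cells now '.'): 10

Answer: 10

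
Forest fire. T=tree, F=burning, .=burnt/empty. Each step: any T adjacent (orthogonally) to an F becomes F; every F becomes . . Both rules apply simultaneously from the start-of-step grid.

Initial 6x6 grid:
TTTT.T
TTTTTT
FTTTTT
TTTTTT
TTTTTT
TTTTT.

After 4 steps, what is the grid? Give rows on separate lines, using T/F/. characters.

Step 1: 3 trees catch fire, 1 burn out
  TTTT.T
  FTTTTT
  .FTTTT
  FTTTTT
  TTTTTT
  TTTTT.
Step 2: 5 trees catch fire, 3 burn out
  FTTT.T
  .FTTTT
  ..FTTT
  .FTTTT
  FTTTTT
  TTTTT.
Step 3: 6 trees catch fire, 5 burn out
  .FTT.T
  ..FTTT
  ...FTT
  ..FTTT
  .FTTTT
  FTTTT.
Step 4: 6 trees catch fire, 6 burn out
  ..FT.T
  ...FTT
  ....FT
  ...FTT
  ..FTTT
  .FTTT.

..FT.T
...FTT
....FT
...FTT
..FTTT
.FTTT.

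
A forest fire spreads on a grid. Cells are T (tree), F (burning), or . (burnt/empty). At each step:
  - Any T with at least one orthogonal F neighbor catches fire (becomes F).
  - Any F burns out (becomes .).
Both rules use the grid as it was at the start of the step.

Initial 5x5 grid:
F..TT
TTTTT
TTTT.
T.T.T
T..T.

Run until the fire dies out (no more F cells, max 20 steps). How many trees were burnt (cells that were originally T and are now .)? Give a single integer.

Step 1: +1 fires, +1 burnt (F count now 1)
Step 2: +2 fires, +1 burnt (F count now 2)
Step 3: +3 fires, +2 burnt (F count now 3)
Step 4: +3 fires, +3 burnt (F count now 3)
Step 5: +4 fires, +3 burnt (F count now 4)
Step 6: +1 fires, +4 burnt (F count now 1)
Step 7: +0 fires, +1 burnt (F count now 0)
Fire out after step 7
Initially T: 16, now '.': 23
Total burnt (originally-T cells now '.'): 14

Answer: 14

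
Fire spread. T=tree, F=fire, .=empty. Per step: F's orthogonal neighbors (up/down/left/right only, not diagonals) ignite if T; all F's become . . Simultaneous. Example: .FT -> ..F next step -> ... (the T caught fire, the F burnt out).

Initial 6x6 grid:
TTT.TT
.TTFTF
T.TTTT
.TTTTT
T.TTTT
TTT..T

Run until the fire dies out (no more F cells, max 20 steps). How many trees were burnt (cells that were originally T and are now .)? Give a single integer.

Answer: 26

Derivation:
Step 1: +5 fires, +2 burnt (F count now 5)
Step 2: +7 fires, +5 burnt (F count now 7)
Step 3: +5 fires, +7 burnt (F count now 5)
Step 4: +5 fires, +5 burnt (F count now 5)
Step 5: +1 fires, +5 burnt (F count now 1)
Step 6: +1 fires, +1 burnt (F count now 1)
Step 7: +1 fires, +1 burnt (F count now 1)
Step 8: +1 fires, +1 burnt (F count now 1)
Step 9: +0 fires, +1 burnt (F count now 0)
Fire out after step 9
Initially T: 27, now '.': 35
Total burnt (originally-T cells now '.'): 26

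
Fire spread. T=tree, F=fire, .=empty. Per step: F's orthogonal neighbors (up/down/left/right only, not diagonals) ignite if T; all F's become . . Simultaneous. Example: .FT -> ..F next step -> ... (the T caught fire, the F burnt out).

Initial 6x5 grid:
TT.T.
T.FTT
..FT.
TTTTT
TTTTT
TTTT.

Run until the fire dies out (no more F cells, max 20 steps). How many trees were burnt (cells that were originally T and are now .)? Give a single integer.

Answer: 18

Derivation:
Step 1: +3 fires, +2 burnt (F count now 3)
Step 2: +5 fires, +3 burnt (F count now 5)
Step 3: +5 fires, +5 burnt (F count now 5)
Step 4: +4 fires, +5 burnt (F count now 4)
Step 5: +1 fires, +4 burnt (F count now 1)
Step 6: +0 fires, +1 burnt (F count now 0)
Fire out after step 6
Initially T: 21, now '.': 27
Total burnt (originally-T cells now '.'): 18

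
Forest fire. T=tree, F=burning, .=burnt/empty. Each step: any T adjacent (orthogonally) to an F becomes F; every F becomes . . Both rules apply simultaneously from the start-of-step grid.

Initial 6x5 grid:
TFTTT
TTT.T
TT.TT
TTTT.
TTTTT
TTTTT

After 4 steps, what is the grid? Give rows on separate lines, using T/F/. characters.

Step 1: 3 trees catch fire, 1 burn out
  F.FTT
  TFT.T
  TT.TT
  TTTT.
  TTTTT
  TTTTT
Step 2: 4 trees catch fire, 3 burn out
  ...FT
  F.F.T
  TF.TT
  TTTT.
  TTTTT
  TTTTT
Step 3: 3 trees catch fire, 4 burn out
  ....F
  ....T
  F..TT
  TFTT.
  TTTTT
  TTTTT
Step 4: 4 trees catch fire, 3 burn out
  .....
  ....F
  ...TT
  F.FT.
  TFTTT
  TTTTT

.....
....F
...TT
F.FT.
TFTTT
TTTTT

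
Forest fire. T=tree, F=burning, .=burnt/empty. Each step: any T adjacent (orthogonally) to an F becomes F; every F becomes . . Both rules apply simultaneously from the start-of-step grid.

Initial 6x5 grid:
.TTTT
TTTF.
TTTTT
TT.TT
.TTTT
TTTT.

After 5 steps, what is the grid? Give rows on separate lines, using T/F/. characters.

Step 1: 3 trees catch fire, 1 burn out
  .TTFT
  TTF..
  TTTFT
  TT.TT
  .TTTT
  TTTT.
Step 2: 6 trees catch fire, 3 burn out
  .TF.F
  TF...
  TTF.F
  TT.FT
  .TTTT
  TTTT.
Step 3: 5 trees catch fire, 6 burn out
  .F...
  F....
  TF...
  TT..F
  .TTFT
  TTTT.
Step 4: 5 trees catch fire, 5 burn out
  .....
  .....
  F....
  TF...
  .TF.F
  TTTF.
Step 5: 3 trees catch fire, 5 burn out
  .....
  .....
  .....
  F....
  .F...
  TTF..

.....
.....
.....
F....
.F...
TTF..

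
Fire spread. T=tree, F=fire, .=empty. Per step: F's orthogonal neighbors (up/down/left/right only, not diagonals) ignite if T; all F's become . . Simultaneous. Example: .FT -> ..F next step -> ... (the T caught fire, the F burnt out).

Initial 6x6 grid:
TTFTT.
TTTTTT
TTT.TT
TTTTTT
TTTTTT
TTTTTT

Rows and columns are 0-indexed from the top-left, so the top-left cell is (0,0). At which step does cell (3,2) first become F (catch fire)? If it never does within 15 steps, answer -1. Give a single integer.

Step 1: cell (3,2)='T' (+3 fires, +1 burnt)
Step 2: cell (3,2)='T' (+5 fires, +3 burnt)
Step 3: cell (3,2)='F' (+4 fires, +5 burnt)
  -> target ignites at step 3
Step 4: cell (3,2)='.' (+6 fires, +4 burnt)
Step 5: cell (3,2)='.' (+6 fires, +6 burnt)
Step 6: cell (3,2)='.' (+5 fires, +6 burnt)
Step 7: cell (3,2)='.' (+3 fires, +5 burnt)
Step 8: cell (3,2)='.' (+1 fires, +3 burnt)
Step 9: cell (3,2)='.' (+0 fires, +1 burnt)
  fire out at step 9

3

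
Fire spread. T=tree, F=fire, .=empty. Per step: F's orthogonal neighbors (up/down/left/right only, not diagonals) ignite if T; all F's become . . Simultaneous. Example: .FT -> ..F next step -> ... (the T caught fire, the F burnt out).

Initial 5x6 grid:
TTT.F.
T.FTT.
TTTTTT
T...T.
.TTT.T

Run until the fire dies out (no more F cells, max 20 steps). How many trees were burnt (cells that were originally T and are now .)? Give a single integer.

Step 1: +4 fires, +2 burnt (F count now 4)
Step 2: +4 fires, +4 burnt (F count now 4)
Step 3: +4 fires, +4 burnt (F count now 4)
Step 4: +2 fires, +4 burnt (F count now 2)
Step 5: +0 fires, +2 burnt (F count now 0)
Fire out after step 5
Initially T: 18, now '.': 26
Total burnt (originally-T cells now '.'): 14

Answer: 14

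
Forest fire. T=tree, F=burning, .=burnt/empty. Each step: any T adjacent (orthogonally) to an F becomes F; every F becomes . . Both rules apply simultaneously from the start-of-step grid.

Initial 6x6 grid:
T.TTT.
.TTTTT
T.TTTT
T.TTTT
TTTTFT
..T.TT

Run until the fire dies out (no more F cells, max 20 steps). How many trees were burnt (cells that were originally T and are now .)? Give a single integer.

Step 1: +4 fires, +1 burnt (F count now 4)
Step 2: +5 fires, +4 burnt (F count now 5)
Step 3: +6 fires, +5 burnt (F count now 6)
Step 4: +5 fires, +6 burnt (F count now 5)
Step 5: +3 fires, +5 burnt (F count now 3)
Step 6: +3 fires, +3 burnt (F count now 3)
Step 7: +0 fires, +3 burnt (F count now 0)
Fire out after step 7
Initially T: 27, now '.': 35
Total burnt (originally-T cells now '.'): 26

Answer: 26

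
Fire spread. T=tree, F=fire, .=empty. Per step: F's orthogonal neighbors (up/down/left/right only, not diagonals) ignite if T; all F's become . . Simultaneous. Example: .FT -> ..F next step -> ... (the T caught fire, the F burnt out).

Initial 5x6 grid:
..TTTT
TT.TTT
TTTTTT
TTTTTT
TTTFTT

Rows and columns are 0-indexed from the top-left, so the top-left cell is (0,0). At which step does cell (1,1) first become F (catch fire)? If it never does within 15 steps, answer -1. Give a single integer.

Step 1: cell (1,1)='T' (+3 fires, +1 burnt)
Step 2: cell (1,1)='T' (+5 fires, +3 burnt)
Step 3: cell (1,1)='T' (+6 fires, +5 burnt)
Step 4: cell (1,1)='T' (+5 fires, +6 burnt)
Step 5: cell (1,1)='F' (+5 fires, +5 burnt)
  -> target ignites at step 5
Step 6: cell (1,1)='.' (+2 fires, +5 burnt)
Step 7: cell (1,1)='.' (+0 fires, +2 burnt)
  fire out at step 7

5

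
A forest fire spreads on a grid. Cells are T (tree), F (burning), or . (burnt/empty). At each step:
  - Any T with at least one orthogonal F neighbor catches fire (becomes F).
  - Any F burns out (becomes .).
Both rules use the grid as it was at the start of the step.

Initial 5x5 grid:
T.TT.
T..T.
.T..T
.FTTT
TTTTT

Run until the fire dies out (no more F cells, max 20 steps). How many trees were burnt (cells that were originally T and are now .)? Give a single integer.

Answer: 10

Derivation:
Step 1: +3 fires, +1 burnt (F count now 3)
Step 2: +3 fires, +3 burnt (F count now 3)
Step 3: +2 fires, +3 burnt (F count now 2)
Step 4: +2 fires, +2 burnt (F count now 2)
Step 5: +0 fires, +2 burnt (F count now 0)
Fire out after step 5
Initially T: 15, now '.': 20
Total burnt (originally-T cells now '.'): 10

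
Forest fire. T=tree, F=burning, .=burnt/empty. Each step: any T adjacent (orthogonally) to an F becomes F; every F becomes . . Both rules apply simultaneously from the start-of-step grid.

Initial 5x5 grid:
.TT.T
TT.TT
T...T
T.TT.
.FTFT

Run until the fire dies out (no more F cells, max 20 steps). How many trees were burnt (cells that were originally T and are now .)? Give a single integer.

Step 1: +3 fires, +2 burnt (F count now 3)
Step 2: +1 fires, +3 burnt (F count now 1)
Step 3: +0 fires, +1 burnt (F count now 0)
Fire out after step 3
Initially T: 14, now '.': 15
Total burnt (originally-T cells now '.'): 4

Answer: 4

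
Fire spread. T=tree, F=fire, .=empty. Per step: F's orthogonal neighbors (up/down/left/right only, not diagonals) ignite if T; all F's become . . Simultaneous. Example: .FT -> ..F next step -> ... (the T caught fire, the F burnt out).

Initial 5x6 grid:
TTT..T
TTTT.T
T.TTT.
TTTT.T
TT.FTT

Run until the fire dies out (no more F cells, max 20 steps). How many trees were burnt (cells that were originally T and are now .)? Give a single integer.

Step 1: +2 fires, +1 burnt (F count now 2)
Step 2: +3 fires, +2 burnt (F count now 3)
Step 3: +5 fires, +3 burnt (F count now 5)
Step 4: +3 fires, +5 burnt (F count now 3)
Step 5: +4 fires, +3 burnt (F count now 4)
Step 6: +2 fires, +4 burnt (F count now 2)
Step 7: +1 fires, +2 burnt (F count now 1)
Step 8: +0 fires, +1 burnt (F count now 0)
Fire out after step 8
Initially T: 22, now '.': 28
Total burnt (originally-T cells now '.'): 20

Answer: 20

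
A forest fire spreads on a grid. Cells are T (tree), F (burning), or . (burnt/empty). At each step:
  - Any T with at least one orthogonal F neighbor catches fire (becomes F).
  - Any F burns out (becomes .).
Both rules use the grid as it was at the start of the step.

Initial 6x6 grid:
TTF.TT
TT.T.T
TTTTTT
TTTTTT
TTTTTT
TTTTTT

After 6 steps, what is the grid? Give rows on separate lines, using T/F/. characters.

Step 1: 1 trees catch fire, 1 burn out
  TF..TT
  TT.T.T
  TTTTTT
  TTTTTT
  TTTTTT
  TTTTTT
Step 2: 2 trees catch fire, 1 burn out
  F...TT
  TF.T.T
  TTTTTT
  TTTTTT
  TTTTTT
  TTTTTT
Step 3: 2 trees catch fire, 2 burn out
  ....TT
  F..T.T
  TFTTTT
  TTTTTT
  TTTTTT
  TTTTTT
Step 4: 3 trees catch fire, 2 burn out
  ....TT
  ...T.T
  F.FTTT
  TFTTTT
  TTTTTT
  TTTTTT
Step 5: 4 trees catch fire, 3 burn out
  ....TT
  ...T.T
  ...FTT
  F.FTTT
  TFTTTT
  TTTTTT
Step 6: 6 trees catch fire, 4 burn out
  ....TT
  ...F.T
  ....FT
  ...FTT
  F.FTTT
  TFTTTT

....TT
...F.T
....FT
...FTT
F.FTTT
TFTTTT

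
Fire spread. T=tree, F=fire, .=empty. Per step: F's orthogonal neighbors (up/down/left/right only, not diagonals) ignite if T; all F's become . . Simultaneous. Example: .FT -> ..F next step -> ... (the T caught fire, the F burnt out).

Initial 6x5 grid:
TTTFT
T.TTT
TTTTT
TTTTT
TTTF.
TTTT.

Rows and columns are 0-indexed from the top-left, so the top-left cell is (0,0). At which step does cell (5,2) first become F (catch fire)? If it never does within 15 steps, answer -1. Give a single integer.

Step 1: cell (5,2)='T' (+6 fires, +2 burnt)
Step 2: cell (5,2)='F' (+8 fires, +6 burnt)
  -> target ignites at step 2
Step 3: cell (5,2)='.' (+6 fires, +8 burnt)
Step 4: cell (5,2)='.' (+4 fires, +6 burnt)
Step 5: cell (5,2)='.' (+1 fires, +4 burnt)
Step 6: cell (5,2)='.' (+0 fires, +1 burnt)
  fire out at step 6

2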